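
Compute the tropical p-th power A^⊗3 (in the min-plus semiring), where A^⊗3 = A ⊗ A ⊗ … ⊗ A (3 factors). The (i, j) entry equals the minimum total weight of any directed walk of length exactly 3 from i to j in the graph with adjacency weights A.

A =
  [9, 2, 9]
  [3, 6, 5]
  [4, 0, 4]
A^⊗3 =
  [11, 7, 11]
  [8, 9, 10]
  [7, 5, 9]

Each entry (A^⊗3)_ij equals the minimum over all length-3 walks i = v_0 → v_1 → … → v_3 = j of Σ_t A[v_t][v_{t+1}]. For example, for (i, j) = (0, 2) we minimise over 9 possible intermediate vertex sequences; the minimum is 11, attained along the walk 0 → 1 → 2 → 2.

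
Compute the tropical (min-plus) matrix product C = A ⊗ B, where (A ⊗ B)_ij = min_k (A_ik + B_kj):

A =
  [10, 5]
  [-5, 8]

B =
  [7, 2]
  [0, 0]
A ⊗ B =
  [5, 5]
  [2, -3]

Apply the min-plus product entry-by-entry:
  C[0][0] = min over k of (A[0][0] + B[0][0] = 10 + 7 = 17, A[0][1] + B[1][0] = 5 + 0 = 5) = 5 (attained at k = 1)
  C[0][1] = min over k of (A[0][0] + B[0][1] = 10 + 2 = 12, A[0][1] + B[1][1] = 5 + 0 = 5) = 5 (attained at k = 1)
  C[1][0] = min over k of (A[1][0] + B[0][0] = -5 + 7 = 2, A[1][1] + B[1][0] = 8 + 0 = 8) = 2 (attained at k = 0)
  C[1][1] = min over k of (A[1][0] + B[0][1] = -5 + 2 = -3, A[1][1] + B[1][1] = 8 + 0 = 8) = -3 (attained at k = 0)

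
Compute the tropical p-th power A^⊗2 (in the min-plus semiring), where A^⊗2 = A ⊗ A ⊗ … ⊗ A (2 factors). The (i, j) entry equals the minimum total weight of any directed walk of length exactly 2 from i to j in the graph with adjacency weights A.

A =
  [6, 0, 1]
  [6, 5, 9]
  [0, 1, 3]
A^⊗2 =
  [1, 2, 4]
  [9, 6, 7]
  [3, 0, 1]

Each entry (A^⊗2)_ij equals the minimum over all length-2 walks i = v_0 → v_1 → … → v_2 = j of Σ_t A[v_t][v_{t+1}]. For example, for (i, j) = (0, 2) we minimise over 3 possible intermediate vertex sequences; the minimum is 4, attained along the walk 0 → 2 → 2.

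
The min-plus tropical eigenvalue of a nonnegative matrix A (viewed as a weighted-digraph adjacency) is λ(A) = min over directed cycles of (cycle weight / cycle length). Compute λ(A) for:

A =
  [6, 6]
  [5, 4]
λ(A) = 4

Enumerate directed cycles and compute their means (weight / length). Sample:
  cycle 0 → 0: weight = 6, length = 1, mean = 6/1 ≈ 6.000
  cycle 1 → 1: weight = 4, length = 1, mean = 4/1 ≈ 4.000
  cycle 0 → 1 → 0: weight = 11, length = 2, mean = 11/2 ≈ 5.500
  cycle 1 → 0 → 1: weight = 11, length = 2, mean = 11/2 ≈ 5.500
Minimum mean = 4.000, attained e.g. along the cycle 1 → 1 with weight 4 and length 1. So λ(A) = 4/1 = 4.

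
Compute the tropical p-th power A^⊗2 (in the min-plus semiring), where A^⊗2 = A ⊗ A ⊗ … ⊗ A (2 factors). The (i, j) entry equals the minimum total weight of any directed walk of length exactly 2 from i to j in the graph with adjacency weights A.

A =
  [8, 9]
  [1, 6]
A^⊗2 =
  [10, 15]
  [7, 10]

Each entry (A^⊗2)_ij equals the minimum over all length-2 walks i = v_0 → v_1 → … → v_2 = j of Σ_t A[v_t][v_{t+1}]. For example, for (i, j) = (0, 1) we minimise over 2 possible intermediate vertex sequences; the minimum is 15, attained along the walk 0 → 1 → 1.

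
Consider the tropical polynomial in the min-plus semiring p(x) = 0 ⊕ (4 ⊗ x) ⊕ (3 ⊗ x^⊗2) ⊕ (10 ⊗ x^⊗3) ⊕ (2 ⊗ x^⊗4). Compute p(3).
p(3) = 0

A tropical monomial a ⊗ x^⊗i evaluates to a + i · x. Evaluating each term at x = 3:
  Term 0 contributes 0 + 0 · 3 = 0
  Term 1 contributes 4 + 1 · 3 = 7
  Term 2 contributes 3 + 2 · 3 = 9
  Term 3 contributes 10 + 3 · 3 = 19
  Term 4 contributes 2 + 4 · 3 = 14
p(3) = ⊕ of these = min[0, 7, 9, 19, 14] = 0.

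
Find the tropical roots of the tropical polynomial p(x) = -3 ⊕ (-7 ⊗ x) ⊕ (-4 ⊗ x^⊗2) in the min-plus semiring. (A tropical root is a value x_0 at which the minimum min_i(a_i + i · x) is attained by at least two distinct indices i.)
Roots: {-3, 4}

Each tropical root is a break point of the lower envelope of the lines y = a_i + i · x (there are 3 lines, with slopes 0, 1, ..., 2). Only the lines that attain the minimum somewhere contribute to roots; other lines are dominated. Here the surviving (envelope) indices are i = 2, i = 1, i = 0.
Intersections between consecutive envelope lines give the roots: for adjacent envelope indices i < j the intersection is x = (a_i − a_j) / (j − i). Reading off the sorted break points: {-3, 4}.
Verification: at each break x_0, at least two indices attain the minimum of min_i(a_i + i · x_0).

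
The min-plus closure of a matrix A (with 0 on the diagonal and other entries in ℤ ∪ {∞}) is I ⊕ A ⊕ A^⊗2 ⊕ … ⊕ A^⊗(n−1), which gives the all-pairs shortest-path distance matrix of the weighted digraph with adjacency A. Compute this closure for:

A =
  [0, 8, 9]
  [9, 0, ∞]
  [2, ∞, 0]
Closure =
  [0, 8, 9]
  [9, 0, 18]
  [2, 10, 0]

This is the Floyd-Warshall all-pairs shortest-path computation. For each intermediate vertex k = 0, 1, …, 2, update dist[i][j] ← min(dist[i][j], dist[i][k] + dist[k][j]). The final matrix gives, for each (i, j), the minimum total weight of any directed path from i to j (possibly empty when i = j).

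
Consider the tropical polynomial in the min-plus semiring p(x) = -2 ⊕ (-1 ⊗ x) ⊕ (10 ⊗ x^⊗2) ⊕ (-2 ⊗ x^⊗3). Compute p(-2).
p(-2) = -8

A tropical monomial a ⊗ x^⊗i evaluates to a + i · x. Evaluating each term at x = -2:
  Term 0 contributes -2 + 0 · -2 = -2
  Term 1 contributes -1 + 1 · -2 = -3
  Term 2 contributes 10 + 2 · -2 = 6
  Term 3 contributes -2 + 3 · -2 = -8
p(-2) = ⊕ of these = min[-2, -3, 6, -8] = -8.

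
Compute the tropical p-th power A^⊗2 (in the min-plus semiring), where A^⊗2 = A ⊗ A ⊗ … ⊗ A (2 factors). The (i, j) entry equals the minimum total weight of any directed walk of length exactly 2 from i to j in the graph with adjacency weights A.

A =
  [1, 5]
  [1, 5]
A^⊗2 =
  [2, 6]
  [2, 6]

Each entry (A^⊗2)_ij equals the minimum over all length-2 walks i = v_0 → v_1 → … → v_2 = j of Σ_t A[v_t][v_{t+1}]. For example, for (i, j) = (0, 1) we minimise over 2 possible intermediate vertex sequences; the minimum is 6, attained along the walk 0 → 0 → 1.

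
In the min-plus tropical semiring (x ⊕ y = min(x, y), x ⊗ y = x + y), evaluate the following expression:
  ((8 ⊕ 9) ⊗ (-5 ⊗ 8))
((8 ⊕ 9) ⊗ (-5 ⊗ 8)) = 11

Expand innermost to outermost. Recall ⊕ takes the minimum of its arguments and ⊗ takes their sum. Working out the expression ((8 ⊕ 9) ⊗ (-5 ⊗ 8)) gives 11.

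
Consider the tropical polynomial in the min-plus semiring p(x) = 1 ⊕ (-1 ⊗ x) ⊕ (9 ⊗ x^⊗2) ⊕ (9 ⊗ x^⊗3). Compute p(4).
p(4) = 1

A tropical monomial a ⊗ x^⊗i evaluates to a + i · x. Evaluating each term at x = 4:
  Term 0 contributes 1 + 0 · 4 = 1
  Term 1 contributes -1 + 1 · 4 = 3
  Term 2 contributes 9 + 2 · 4 = 17
  Term 3 contributes 9 + 3 · 4 = 21
p(4) = ⊕ of these = min[1, 3, 17, 21] = 1.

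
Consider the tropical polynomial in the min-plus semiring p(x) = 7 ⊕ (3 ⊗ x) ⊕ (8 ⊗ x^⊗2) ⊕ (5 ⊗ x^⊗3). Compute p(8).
p(8) = 7

A tropical monomial a ⊗ x^⊗i evaluates to a + i · x. Evaluating each term at x = 8:
  Term 0 contributes 7 + 0 · 8 = 7
  Term 1 contributes 3 + 1 · 8 = 11
  Term 2 contributes 8 + 2 · 8 = 24
  Term 3 contributes 5 + 3 · 8 = 29
p(8) = ⊕ of these = min[7, 11, 24, 29] = 7.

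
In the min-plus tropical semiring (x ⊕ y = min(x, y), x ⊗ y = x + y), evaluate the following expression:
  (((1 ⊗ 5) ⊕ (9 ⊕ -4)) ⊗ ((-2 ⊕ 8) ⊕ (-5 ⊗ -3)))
(((1 ⊗ 5) ⊕ (9 ⊕ -4)) ⊗ ((-2 ⊕ 8) ⊕ (-5 ⊗ -3))) = -12

Expand innermost to outermost. Recall ⊕ takes the minimum of its arguments and ⊗ takes their sum. Working out the expression (((1 ⊗ 5) ⊕ (9 ⊕ -4)) ⊗ ((-2 ⊕ 8) ⊕ (-5 ⊗ -3))) gives -12.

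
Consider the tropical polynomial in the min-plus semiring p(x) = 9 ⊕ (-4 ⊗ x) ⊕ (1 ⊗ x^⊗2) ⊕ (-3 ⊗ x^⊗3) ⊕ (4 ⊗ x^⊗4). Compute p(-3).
p(-3) = -12

A tropical monomial a ⊗ x^⊗i evaluates to a + i · x. Evaluating each term at x = -3:
  Term 0 contributes 9 + 0 · -3 = 9
  Term 1 contributes -4 + 1 · -3 = -7
  Term 2 contributes 1 + 2 · -3 = -5
  Term 3 contributes -3 + 3 · -3 = -12
  Term 4 contributes 4 + 4 · -3 = -8
p(-3) = ⊕ of these = min[9, -7, -5, -12, -8] = -12.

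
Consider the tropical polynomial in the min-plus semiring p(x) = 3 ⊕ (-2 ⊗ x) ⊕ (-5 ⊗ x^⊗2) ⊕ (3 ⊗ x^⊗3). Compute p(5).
p(5) = 3

A tropical monomial a ⊗ x^⊗i evaluates to a + i · x. Evaluating each term at x = 5:
  Term 0 contributes 3 + 0 · 5 = 3
  Term 1 contributes -2 + 1 · 5 = 3
  Term 2 contributes -5 + 2 · 5 = 5
  Term 3 contributes 3 + 3 · 5 = 18
p(5) = ⊕ of these = min[3, 3, 5, 18] = 3.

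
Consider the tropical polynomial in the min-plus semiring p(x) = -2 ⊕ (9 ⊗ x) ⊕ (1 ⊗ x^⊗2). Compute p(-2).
p(-2) = -3

A tropical monomial a ⊗ x^⊗i evaluates to a + i · x. Evaluating each term at x = -2:
  Term 0 contributes -2 + 0 · -2 = -2
  Term 1 contributes 9 + 1 · -2 = 7
  Term 2 contributes 1 + 2 · -2 = -3
p(-2) = ⊕ of these = min[-2, 7, -3] = -3.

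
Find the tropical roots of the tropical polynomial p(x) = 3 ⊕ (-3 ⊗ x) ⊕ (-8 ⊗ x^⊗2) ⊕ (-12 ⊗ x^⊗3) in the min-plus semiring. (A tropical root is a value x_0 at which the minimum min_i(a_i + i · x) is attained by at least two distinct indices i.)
Roots: {4, 5, 6}

Each tropical root is a break point of the lower envelope of the lines y = a_i + i · x (there are 4 lines, with slopes 0, 1, ..., 3). Only the lines that attain the minimum somewhere contribute to roots; other lines are dominated. Here the surviving (envelope) indices are i = 3, i = 2, i = 1, i = 0.
Intersections between consecutive envelope lines give the roots: for adjacent envelope indices i < j the intersection is x = (a_i − a_j) / (j − i). Reading off the sorted break points: {4, 5, 6}.
Verification: at each break x_0, at least two indices attain the minimum of min_i(a_i + i · x_0).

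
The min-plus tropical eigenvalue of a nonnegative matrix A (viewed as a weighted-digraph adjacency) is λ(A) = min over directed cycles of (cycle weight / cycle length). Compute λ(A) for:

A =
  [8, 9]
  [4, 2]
λ(A) = 2

Enumerate directed cycles and compute their means (weight / length). Sample:
  cycle 0 → 0: weight = 8, length = 1, mean = 8/1 ≈ 8.000
  cycle 1 → 1: weight = 2, length = 1, mean = 2/1 ≈ 2.000
  cycle 0 → 1 → 0: weight = 13, length = 2, mean = 13/2 ≈ 6.500
  cycle 1 → 0 → 1: weight = 13, length = 2, mean = 13/2 ≈ 6.500
Minimum mean = 2.000, attained e.g. along the cycle 1 → 1 with weight 2 and length 1. So λ(A) = 2/1 = 2.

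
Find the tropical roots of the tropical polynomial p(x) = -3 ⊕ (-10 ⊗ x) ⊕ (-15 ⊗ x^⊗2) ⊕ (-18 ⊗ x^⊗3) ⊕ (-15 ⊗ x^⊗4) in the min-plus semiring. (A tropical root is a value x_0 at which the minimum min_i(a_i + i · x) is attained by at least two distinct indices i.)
Roots: {-3, 3, 5, 7}

Each tropical root is a break point of the lower envelope of the lines y = a_i + i · x (there are 5 lines, with slopes 0, 1, ..., 4). Only the lines that attain the minimum somewhere contribute to roots; other lines are dominated. Here the surviving (envelope) indices are i = 4, i = 3, i = 2, i = 1, i = 0.
Intersections between consecutive envelope lines give the roots: for adjacent envelope indices i < j the intersection is x = (a_i − a_j) / (j − i). Reading off the sorted break points: {-3, 3, 5, 7}.
Verification: at each break x_0, at least two indices attain the minimum of min_i(a_i + i · x_0).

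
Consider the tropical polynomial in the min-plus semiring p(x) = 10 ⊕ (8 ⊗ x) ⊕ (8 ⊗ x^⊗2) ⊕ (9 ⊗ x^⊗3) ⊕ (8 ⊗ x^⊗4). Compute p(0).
p(0) = 8

A tropical monomial a ⊗ x^⊗i evaluates to a + i · x. Evaluating each term at x = 0:
  Term 0 contributes 10 + 0 · 0 = 10
  Term 1 contributes 8 + 1 · 0 = 8
  Term 2 contributes 8 + 2 · 0 = 8
  Term 3 contributes 9 + 3 · 0 = 9
  Term 4 contributes 8 + 4 · 0 = 8
p(0) = ⊕ of these = min[10, 8, 8, 9, 8] = 8.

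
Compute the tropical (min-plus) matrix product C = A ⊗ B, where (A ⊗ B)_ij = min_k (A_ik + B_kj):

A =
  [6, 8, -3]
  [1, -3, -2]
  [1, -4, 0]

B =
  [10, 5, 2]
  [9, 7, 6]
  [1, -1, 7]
A ⊗ B =
  [-2, -4, 4]
  [-1, -3, 3]
  [1, -1, 2]

Apply the min-plus product entry-by-entry:
  C[0][0] = min over k of (A[0][0] + B[0][0] = 6 + 10 = 16, A[0][1] + B[1][0] = 8 + 9 = 17, A[0][2] + B[2][0] = -3 + 1 = -2) = -2 (attained at k = 2)
  C[0][1] = min over k of (A[0][0] + B[0][1] = 6 + 5 = 11, A[0][1] + B[1][1] = 8 + 7 = 15, A[0][2] + B[2][1] = -3 + -1 = -4) = -4 (attained at k = 2)
  C[0][2] = min over k of (A[0][0] + B[0][2] = 6 + 2 = 8, A[0][1] + B[1][2] = 8 + 6 = 14, A[0][2] + B[2][2] = -3 + 7 = 4) = 4 (attained at k = 2)
  C[1][0] = min over k of (A[1][0] + B[0][0] = 1 + 10 = 11, A[1][1] + B[1][0] = -3 + 9 = 6, A[1][2] + B[2][0] = -2 + 1 = -1) = -1 (attained at k = 2)
  C[1][1] = min over k of (A[1][0] + B[0][1] = 1 + 5 = 6, A[1][1] + B[1][1] = -3 + 7 = 4, A[1][2] + B[2][1] = -2 + -1 = -3) = -3 (attained at k = 2)
  C[1][2] = min over k of (A[1][0] + B[0][2] = 1 + 2 = 3, A[1][1] + B[1][2] = -3 + 6 = 3, A[1][2] + B[2][2] = -2 + 7 = 5) = 3 (attained at k = 0)
  C[2][0] = min over k of (A[2][0] + B[0][0] = 1 + 10 = 11, A[2][1] + B[1][0] = -4 + 9 = 5, A[2][2] + B[2][0] = 0 + 1 = 1) = 1 (attained at k = 2)
  C[2][1] = min over k of (A[2][0] + B[0][1] = 1 + 5 = 6, A[2][1] + B[1][1] = -4 + 7 = 3, A[2][2] + B[2][1] = 0 + -1 = -1) = -1 (attained at k = 2)
  C[2][2] = min over k of (A[2][0] + B[0][2] = 1 + 2 = 3, A[2][1] + B[1][2] = -4 + 6 = 2, A[2][2] + B[2][2] = 0 + 7 = 7) = 2 (attained at k = 1)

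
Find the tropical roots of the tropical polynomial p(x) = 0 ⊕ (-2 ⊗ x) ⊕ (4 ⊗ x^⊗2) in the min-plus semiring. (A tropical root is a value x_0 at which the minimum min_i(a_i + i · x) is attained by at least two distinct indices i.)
Roots: {-6, 2}

Each tropical root is a break point of the lower envelope of the lines y = a_i + i · x (there are 3 lines, with slopes 0, 1, ..., 2). Only the lines that attain the minimum somewhere contribute to roots; other lines are dominated. Here the surviving (envelope) indices are i = 2, i = 1, i = 0.
Intersections between consecutive envelope lines give the roots: for adjacent envelope indices i < j the intersection is x = (a_i − a_j) / (j − i). Reading off the sorted break points: {-6, 2}.
Verification: at each break x_0, at least two indices attain the minimum of min_i(a_i + i · x_0).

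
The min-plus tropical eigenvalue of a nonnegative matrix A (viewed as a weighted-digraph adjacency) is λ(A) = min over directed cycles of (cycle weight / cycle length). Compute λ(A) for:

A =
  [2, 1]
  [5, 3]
λ(A) = 2

Enumerate directed cycles and compute their means (weight / length). Sample:
  cycle 0 → 0: weight = 2, length = 1, mean = 2/1 ≈ 2.000
  cycle 1 → 1: weight = 3, length = 1, mean = 3/1 ≈ 3.000
  cycle 0 → 1 → 0: weight = 6, length = 2, mean = 6/2 ≈ 3.000
  cycle 1 → 0 → 1: weight = 6, length = 2, mean = 6/2 ≈ 3.000
Minimum mean = 2.000, attained e.g. along the cycle 0 → 0 with weight 2 and length 1. So λ(A) = 2/1 = 2.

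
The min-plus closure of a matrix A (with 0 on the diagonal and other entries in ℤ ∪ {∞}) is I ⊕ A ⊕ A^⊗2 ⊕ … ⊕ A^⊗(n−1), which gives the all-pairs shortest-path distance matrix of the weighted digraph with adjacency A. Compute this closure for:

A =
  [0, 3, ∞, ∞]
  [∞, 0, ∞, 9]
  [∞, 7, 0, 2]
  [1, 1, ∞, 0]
Closure =
  [0, 3, ∞, 12]
  [10, 0, ∞, 9]
  [3, 3, 0, 2]
  [1, 1, ∞, 0]

This is the Floyd-Warshall all-pairs shortest-path computation. For each intermediate vertex k = 0, 1, …, 3, update dist[i][j] ← min(dist[i][j], dist[i][k] + dist[k][j]). The final matrix gives, for each (i, j), the minimum total weight of any directed path from i to j (possibly empty when i = j).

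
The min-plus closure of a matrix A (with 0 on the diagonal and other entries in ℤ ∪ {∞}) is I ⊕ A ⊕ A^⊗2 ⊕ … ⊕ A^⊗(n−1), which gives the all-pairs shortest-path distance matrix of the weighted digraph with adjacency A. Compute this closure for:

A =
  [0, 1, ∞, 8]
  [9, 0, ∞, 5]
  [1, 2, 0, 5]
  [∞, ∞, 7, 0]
Closure =
  [0, 1, 13, 6]
  [9, 0, 12, 5]
  [1, 2, 0, 5]
  [8, 9, 7, 0]

This is the Floyd-Warshall all-pairs shortest-path computation. For each intermediate vertex k = 0, 1, …, 3, update dist[i][j] ← min(dist[i][j], dist[i][k] + dist[k][j]). The final matrix gives, for each (i, j), the minimum total weight of any directed path from i to j (possibly empty when i = j).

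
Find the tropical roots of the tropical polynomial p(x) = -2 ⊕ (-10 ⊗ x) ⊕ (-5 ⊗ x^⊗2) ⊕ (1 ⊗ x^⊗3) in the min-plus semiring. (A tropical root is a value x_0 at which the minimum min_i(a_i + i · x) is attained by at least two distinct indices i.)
Roots: {-6, -5, 8}

Each tropical root is a break point of the lower envelope of the lines y = a_i + i · x (there are 4 lines, with slopes 0, 1, ..., 3). Only the lines that attain the minimum somewhere contribute to roots; other lines are dominated. Here the surviving (envelope) indices are i = 3, i = 2, i = 1, i = 0.
Intersections between consecutive envelope lines give the roots: for adjacent envelope indices i < j the intersection is x = (a_i − a_j) / (j − i). Reading off the sorted break points: {-6, -5, 8}.
Verification: at each break x_0, at least two indices attain the minimum of min_i(a_i + i · x_0).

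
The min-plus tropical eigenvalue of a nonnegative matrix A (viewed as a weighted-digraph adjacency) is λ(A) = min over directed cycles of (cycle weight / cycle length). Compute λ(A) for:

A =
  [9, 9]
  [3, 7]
λ(A) = 6

Enumerate directed cycles and compute their means (weight / length). Sample:
  cycle 0 → 0: weight = 9, length = 1, mean = 9/1 ≈ 9.000
  cycle 1 → 1: weight = 7, length = 1, mean = 7/1 ≈ 7.000
  cycle 0 → 1 → 0: weight = 12, length = 2, mean = 12/2 ≈ 6.000
  cycle 1 → 0 → 1: weight = 12, length = 2, mean = 12/2 ≈ 6.000
Minimum mean = 6.000, attained e.g. along the cycle 0 → 1 → 0 with weight 12 and length 2. So λ(A) = 12/2 = 6.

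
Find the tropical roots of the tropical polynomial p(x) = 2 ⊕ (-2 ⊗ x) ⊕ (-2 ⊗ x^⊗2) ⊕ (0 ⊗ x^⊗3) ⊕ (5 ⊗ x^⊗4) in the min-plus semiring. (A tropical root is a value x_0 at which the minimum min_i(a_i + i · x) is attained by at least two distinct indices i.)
Roots: {-5, -2, 0, 4}

Each tropical root is a break point of the lower envelope of the lines y = a_i + i · x (there are 5 lines, with slopes 0, 1, ..., 4). Only the lines that attain the minimum somewhere contribute to roots; other lines are dominated. Here the surviving (envelope) indices are i = 4, i = 3, i = 2, i = 1, i = 0.
Intersections between consecutive envelope lines give the roots: for adjacent envelope indices i < j the intersection is x = (a_i − a_j) / (j − i). Reading off the sorted break points: {-5, -2, 0, 4}.
Verification: at each break x_0, at least two indices attain the minimum of min_i(a_i + i · x_0).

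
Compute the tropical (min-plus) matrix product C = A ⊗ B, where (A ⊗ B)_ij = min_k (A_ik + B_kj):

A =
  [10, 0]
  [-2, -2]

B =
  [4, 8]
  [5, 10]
A ⊗ B =
  [5, 10]
  [2, 6]

Apply the min-plus product entry-by-entry:
  C[0][0] = min over k of (A[0][0] + B[0][0] = 10 + 4 = 14, A[0][1] + B[1][0] = 0 + 5 = 5) = 5 (attained at k = 1)
  C[0][1] = min over k of (A[0][0] + B[0][1] = 10 + 8 = 18, A[0][1] + B[1][1] = 0 + 10 = 10) = 10 (attained at k = 1)
  C[1][0] = min over k of (A[1][0] + B[0][0] = -2 + 4 = 2, A[1][1] + B[1][0] = -2 + 5 = 3) = 2 (attained at k = 0)
  C[1][1] = min over k of (A[1][0] + B[0][1] = -2 + 8 = 6, A[1][1] + B[1][1] = -2 + 10 = 8) = 6 (attained at k = 0)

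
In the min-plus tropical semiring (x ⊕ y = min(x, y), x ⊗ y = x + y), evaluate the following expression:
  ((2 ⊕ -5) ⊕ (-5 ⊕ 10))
((2 ⊕ -5) ⊕ (-5 ⊕ 10)) = -5

Expand innermost to outermost. Recall ⊕ takes the minimum of its arguments and ⊗ takes their sum. Working out the expression ((2 ⊕ -5) ⊕ (-5 ⊕ 10)) gives -5.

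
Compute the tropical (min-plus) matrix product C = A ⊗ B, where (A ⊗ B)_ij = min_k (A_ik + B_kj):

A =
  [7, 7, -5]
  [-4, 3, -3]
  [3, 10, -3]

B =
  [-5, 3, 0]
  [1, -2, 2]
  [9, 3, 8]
A ⊗ B =
  [2, -2, 3]
  [-9, -1, -4]
  [-2, 0, 3]

Apply the min-plus product entry-by-entry:
  C[0][0] = min over k of (A[0][0] + B[0][0] = 7 + -5 = 2, A[0][1] + B[1][0] = 7 + 1 = 8, A[0][2] + B[2][0] = -5 + 9 = 4) = 2 (attained at k = 0)
  C[0][1] = min over k of (A[0][0] + B[0][1] = 7 + 3 = 10, A[0][1] + B[1][1] = 7 + -2 = 5, A[0][2] + B[2][1] = -5 + 3 = -2) = -2 (attained at k = 2)
  C[0][2] = min over k of (A[0][0] + B[0][2] = 7 + 0 = 7, A[0][1] + B[1][2] = 7 + 2 = 9, A[0][2] + B[2][2] = -5 + 8 = 3) = 3 (attained at k = 2)
  C[1][0] = min over k of (A[1][0] + B[0][0] = -4 + -5 = -9, A[1][1] + B[1][0] = 3 + 1 = 4, A[1][2] + B[2][0] = -3 + 9 = 6) = -9 (attained at k = 0)
  C[1][1] = min over k of (A[1][0] + B[0][1] = -4 + 3 = -1, A[1][1] + B[1][1] = 3 + -2 = 1, A[1][2] + B[2][1] = -3 + 3 = 0) = -1 (attained at k = 0)
  C[1][2] = min over k of (A[1][0] + B[0][2] = -4 + 0 = -4, A[1][1] + B[1][2] = 3 + 2 = 5, A[1][2] + B[2][2] = -3 + 8 = 5) = -4 (attained at k = 0)
  C[2][0] = min over k of (A[2][0] + B[0][0] = 3 + -5 = -2, A[2][1] + B[1][0] = 10 + 1 = 11, A[2][2] + B[2][0] = -3 + 9 = 6) = -2 (attained at k = 0)
  C[2][1] = min over k of (A[2][0] + B[0][1] = 3 + 3 = 6, A[2][1] + B[1][1] = 10 + -2 = 8, A[2][2] + B[2][1] = -3 + 3 = 0) = 0 (attained at k = 2)
  C[2][2] = min over k of (A[2][0] + B[0][2] = 3 + 0 = 3, A[2][1] + B[1][2] = 10 + 2 = 12, A[2][2] + B[2][2] = -3 + 8 = 5) = 3 (attained at k = 0)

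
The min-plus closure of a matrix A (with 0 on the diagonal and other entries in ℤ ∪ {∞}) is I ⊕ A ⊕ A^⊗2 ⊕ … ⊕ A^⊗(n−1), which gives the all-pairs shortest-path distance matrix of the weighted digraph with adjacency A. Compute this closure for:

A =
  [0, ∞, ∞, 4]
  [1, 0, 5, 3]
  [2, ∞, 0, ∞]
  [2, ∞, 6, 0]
Closure =
  [0, ∞, 10, 4]
  [1, 0, 5, 3]
  [2, ∞, 0, 6]
  [2, ∞, 6, 0]

This is the Floyd-Warshall all-pairs shortest-path computation. For each intermediate vertex k = 0, 1, …, 3, update dist[i][j] ← min(dist[i][j], dist[i][k] + dist[k][j]). The final matrix gives, for each (i, j), the minimum total weight of any directed path from i to j (possibly empty when i = j).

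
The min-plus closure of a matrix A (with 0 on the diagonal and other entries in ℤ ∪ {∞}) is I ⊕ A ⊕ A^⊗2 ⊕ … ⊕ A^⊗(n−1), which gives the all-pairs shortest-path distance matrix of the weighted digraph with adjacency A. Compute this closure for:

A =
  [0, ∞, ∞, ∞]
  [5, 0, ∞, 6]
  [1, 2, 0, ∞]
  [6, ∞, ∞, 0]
Closure =
  [0, ∞, ∞, ∞]
  [5, 0, ∞, 6]
  [1, 2, 0, 8]
  [6, ∞, ∞, 0]

This is the Floyd-Warshall all-pairs shortest-path computation. For each intermediate vertex k = 0, 1, …, 3, update dist[i][j] ← min(dist[i][j], dist[i][k] + dist[k][j]). The final matrix gives, for each (i, j), the minimum total weight of any directed path from i to j (possibly empty when i = j).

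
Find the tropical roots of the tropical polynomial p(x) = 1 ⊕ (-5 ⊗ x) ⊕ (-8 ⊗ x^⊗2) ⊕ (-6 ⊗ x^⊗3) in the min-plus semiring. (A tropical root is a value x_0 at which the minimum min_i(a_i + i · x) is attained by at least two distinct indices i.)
Roots: {-2, 3, 6}

Each tropical root is a break point of the lower envelope of the lines y = a_i + i · x (there are 4 lines, with slopes 0, 1, ..., 3). Only the lines that attain the minimum somewhere contribute to roots; other lines are dominated. Here the surviving (envelope) indices are i = 3, i = 2, i = 1, i = 0.
Intersections between consecutive envelope lines give the roots: for adjacent envelope indices i < j the intersection is x = (a_i − a_j) / (j − i). Reading off the sorted break points: {-2, 3, 6}.
Verification: at each break x_0, at least two indices attain the minimum of min_i(a_i + i · x_0).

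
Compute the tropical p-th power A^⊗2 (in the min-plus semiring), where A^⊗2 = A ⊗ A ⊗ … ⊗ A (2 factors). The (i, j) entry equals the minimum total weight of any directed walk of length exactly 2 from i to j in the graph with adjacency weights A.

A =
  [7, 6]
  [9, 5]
A^⊗2 =
  [14, 11]
  [14, 10]

Each entry (A^⊗2)_ij equals the minimum over all length-2 walks i = v_0 → v_1 → … → v_2 = j of Σ_t A[v_t][v_{t+1}]. For example, for (i, j) = (0, 1) we minimise over 2 possible intermediate vertex sequences; the minimum is 11, attained along the walk 0 → 1 → 1.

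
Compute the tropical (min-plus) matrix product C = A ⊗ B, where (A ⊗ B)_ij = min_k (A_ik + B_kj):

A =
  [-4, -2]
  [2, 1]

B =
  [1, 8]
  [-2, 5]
A ⊗ B =
  [-4, 3]
  [-1, 6]

Apply the min-plus product entry-by-entry:
  C[0][0] = min over k of (A[0][0] + B[0][0] = -4 + 1 = -3, A[0][1] + B[1][0] = -2 + -2 = -4) = -4 (attained at k = 1)
  C[0][1] = min over k of (A[0][0] + B[0][1] = -4 + 8 = 4, A[0][1] + B[1][1] = -2 + 5 = 3) = 3 (attained at k = 1)
  C[1][0] = min over k of (A[1][0] + B[0][0] = 2 + 1 = 3, A[1][1] + B[1][0] = 1 + -2 = -1) = -1 (attained at k = 1)
  C[1][1] = min over k of (A[1][0] + B[0][1] = 2 + 8 = 10, A[1][1] + B[1][1] = 1 + 5 = 6) = 6 (attained at k = 1)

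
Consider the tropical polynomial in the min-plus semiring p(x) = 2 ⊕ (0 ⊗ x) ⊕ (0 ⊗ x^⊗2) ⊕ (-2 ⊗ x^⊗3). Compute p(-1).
p(-1) = -5

A tropical monomial a ⊗ x^⊗i evaluates to a + i · x. Evaluating each term at x = -1:
  Term 0 contributes 2 + 0 · -1 = 2
  Term 1 contributes 0 + 1 · -1 = -1
  Term 2 contributes 0 + 2 · -1 = -2
  Term 3 contributes -2 + 3 · -1 = -5
p(-1) = ⊕ of these = min[2, -1, -2, -5] = -5.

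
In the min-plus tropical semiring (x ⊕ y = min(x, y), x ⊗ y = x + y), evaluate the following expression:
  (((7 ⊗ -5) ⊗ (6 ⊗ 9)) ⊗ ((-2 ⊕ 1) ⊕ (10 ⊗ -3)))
(((7 ⊗ -5) ⊗ (6 ⊗ 9)) ⊗ ((-2 ⊕ 1) ⊕ (10 ⊗ -3))) = 15

Expand innermost to outermost. Recall ⊕ takes the minimum of its arguments and ⊗ takes their sum. Working out the expression (((7 ⊗ -5) ⊗ (6 ⊗ 9)) ⊗ ((-2 ⊕ 1) ⊕ (10 ⊗ -3))) gives 15.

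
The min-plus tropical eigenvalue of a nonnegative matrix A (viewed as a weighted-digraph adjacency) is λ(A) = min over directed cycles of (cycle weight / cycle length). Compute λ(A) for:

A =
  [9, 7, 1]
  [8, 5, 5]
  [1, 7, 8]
λ(A) = 1

Enumerate directed cycles and compute their means (weight / length). Sample:
  cycle 0 → 0: weight = 9, length = 1, mean = 9/1 ≈ 9.000
  cycle 1 → 1: weight = 5, length = 1, mean = 5/1 ≈ 5.000
  cycle 2 → 2: weight = 8, length = 1, mean = 8/1 ≈ 8.000
  cycle 0 → 1 → 0: weight = 15, length = 2, mean = 15/2 ≈ 7.500
  cycle 0 → 2 → 0: weight = 2, length = 2, mean = 2/2 ≈ 1.000
  cycle 1 → 0 → 1: weight = 15, length = 2, mean = 15/2 ≈ 7.500
Minimum mean = 1.000, attained e.g. along the cycle 0 → 2 → 0 with weight 2 and length 2. So λ(A) = 2/2 = 1.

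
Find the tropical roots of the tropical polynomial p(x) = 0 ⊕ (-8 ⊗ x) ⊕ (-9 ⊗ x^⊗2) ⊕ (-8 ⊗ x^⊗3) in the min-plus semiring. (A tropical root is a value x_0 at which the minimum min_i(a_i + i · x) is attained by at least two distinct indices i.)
Roots: {-1, 1, 8}

Each tropical root is a break point of the lower envelope of the lines y = a_i + i · x (there are 4 lines, with slopes 0, 1, ..., 3). Only the lines that attain the minimum somewhere contribute to roots; other lines are dominated. Here the surviving (envelope) indices are i = 3, i = 2, i = 1, i = 0.
Intersections between consecutive envelope lines give the roots: for adjacent envelope indices i < j the intersection is x = (a_i − a_j) / (j − i). Reading off the sorted break points: {-1, 1, 8}.
Verification: at each break x_0, at least two indices attain the minimum of min_i(a_i + i · x_0).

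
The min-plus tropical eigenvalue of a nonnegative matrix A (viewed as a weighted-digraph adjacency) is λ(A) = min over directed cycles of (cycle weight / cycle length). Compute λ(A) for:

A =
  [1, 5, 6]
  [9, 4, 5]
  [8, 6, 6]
λ(A) = 1

Enumerate directed cycles and compute their means (weight / length). Sample:
  cycle 0 → 0: weight = 1, length = 1, mean = 1/1 ≈ 1.000
  cycle 1 → 1: weight = 4, length = 1, mean = 4/1 ≈ 4.000
  cycle 2 → 2: weight = 6, length = 1, mean = 6/1 ≈ 6.000
  cycle 0 → 1 → 0: weight = 14, length = 2, mean = 14/2 ≈ 7.000
  cycle 0 → 2 → 0: weight = 14, length = 2, mean = 14/2 ≈ 7.000
  cycle 1 → 0 → 1: weight = 14, length = 2, mean = 14/2 ≈ 7.000
Minimum mean = 1.000, attained e.g. along the cycle 0 → 0 with weight 1 and length 1. So λ(A) = 1/1 = 1.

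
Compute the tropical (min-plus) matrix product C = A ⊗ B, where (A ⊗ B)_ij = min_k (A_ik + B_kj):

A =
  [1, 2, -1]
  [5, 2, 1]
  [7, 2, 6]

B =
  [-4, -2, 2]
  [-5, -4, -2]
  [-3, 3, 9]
A ⊗ B =
  [-4, -2, 0]
  [-3, -2, 0]
  [-3, -2, 0]

Apply the min-plus product entry-by-entry:
  C[0][0] = min over k of (A[0][0] + B[0][0] = 1 + -4 = -3, A[0][1] + B[1][0] = 2 + -5 = -3, A[0][2] + B[2][0] = -1 + -3 = -4) = -4 (attained at k = 2)
  C[0][1] = min over k of (A[0][0] + B[0][1] = 1 + -2 = -1, A[0][1] + B[1][1] = 2 + -4 = -2, A[0][2] + B[2][1] = -1 + 3 = 2) = -2 (attained at k = 1)
  C[0][2] = min over k of (A[0][0] + B[0][2] = 1 + 2 = 3, A[0][1] + B[1][2] = 2 + -2 = 0, A[0][2] + B[2][2] = -1 + 9 = 8) = 0 (attained at k = 1)
  C[1][0] = min over k of (A[1][0] + B[0][0] = 5 + -4 = 1, A[1][1] + B[1][0] = 2 + -5 = -3, A[1][2] + B[2][0] = 1 + -3 = -2) = -3 (attained at k = 1)
  C[1][1] = min over k of (A[1][0] + B[0][1] = 5 + -2 = 3, A[1][1] + B[1][1] = 2 + -4 = -2, A[1][2] + B[2][1] = 1 + 3 = 4) = -2 (attained at k = 1)
  C[1][2] = min over k of (A[1][0] + B[0][2] = 5 + 2 = 7, A[1][1] + B[1][2] = 2 + -2 = 0, A[1][2] + B[2][2] = 1 + 9 = 10) = 0 (attained at k = 1)
  C[2][0] = min over k of (A[2][0] + B[0][0] = 7 + -4 = 3, A[2][1] + B[1][0] = 2 + -5 = -3, A[2][2] + B[2][0] = 6 + -3 = 3) = -3 (attained at k = 1)
  C[2][1] = min over k of (A[2][0] + B[0][1] = 7 + -2 = 5, A[2][1] + B[1][1] = 2 + -4 = -2, A[2][2] + B[2][1] = 6 + 3 = 9) = -2 (attained at k = 1)
  C[2][2] = min over k of (A[2][0] + B[0][2] = 7 + 2 = 9, A[2][1] + B[1][2] = 2 + -2 = 0, A[2][2] + B[2][2] = 6 + 9 = 15) = 0 (attained at k = 1)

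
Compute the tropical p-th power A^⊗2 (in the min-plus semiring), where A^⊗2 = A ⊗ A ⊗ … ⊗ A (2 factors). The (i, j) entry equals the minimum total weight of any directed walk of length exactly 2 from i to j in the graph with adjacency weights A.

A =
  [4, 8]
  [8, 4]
A^⊗2 =
  [8, 12]
  [12, 8]

Each entry (A^⊗2)_ij equals the minimum over all length-2 walks i = v_0 → v_1 → … → v_2 = j of Σ_t A[v_t][v_{t+1}]. For example, for (i, j) = (0, 1) we minimise over 2 possible intermediate vertex sequences; the minimum is 12, attained along the walk 0 → 0 → 1.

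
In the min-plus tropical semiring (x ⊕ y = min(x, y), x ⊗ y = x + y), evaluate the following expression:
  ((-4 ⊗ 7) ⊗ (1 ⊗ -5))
((-4 ⊗ 7) ⊗ (1 ⊗ -5)) = -1

Expand innermost to outermost. Recall ⊕ takes the minimum of its arguments and ⊗ takes their sum. Working out the expression ((-4 ⊗ 7) ⊗ (1 ⊗ -5)) gives -1.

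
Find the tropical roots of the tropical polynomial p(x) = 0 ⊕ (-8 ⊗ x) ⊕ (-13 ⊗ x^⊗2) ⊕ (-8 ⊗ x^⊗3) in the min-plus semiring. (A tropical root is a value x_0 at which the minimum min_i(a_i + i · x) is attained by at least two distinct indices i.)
Roots: {-5, 5, 8}

Each tropical root is a break point of the lower envelope of the lines y = a_i + i · x (there are 4 lines, with slopes 0, 1, ..., 3). Only the lines that attain the minimum somewhere contribute to roots; other lines are dominated. Here the surviving (envelope) indices are i = 3, i = 2, i = 1, i = 0.
Intersections between consecutive envelope lines give the roots: for adjacent envelope indices i < j the intersection is x = (a_i − a_j) / (j − i). Reading off the sorted break points: {-5, 5, 8}.
Verification: at each break x_0, at least two indices attain the minimum of min_i(a_i + i · x_0).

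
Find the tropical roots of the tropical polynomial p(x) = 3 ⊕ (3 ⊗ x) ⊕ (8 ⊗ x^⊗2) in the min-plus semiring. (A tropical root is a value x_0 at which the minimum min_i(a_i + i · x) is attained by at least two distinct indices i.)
Roots: {-5, 0}

Each tropical root is a break point of the lower envelope of the lines y = a_i + i · x (there are 3 lines, with slopes 0, 1, ..., 2). Only the lines that attain the minimum somewhere contribute to roots; other lines are dominated. Here the surviving (envelope) indices are i = 2, i = 1, i = 0.
Intersections between consecutive envelope lines give the roots: for adjacent envelope indices i < j the intersection is x = (a_i − a_j) / (j − i). Reading off the sorted break points: {-5, 0}.
Verification: at each break x_0, at least two indices attain the minimum of min_i(a_i + i · x_0).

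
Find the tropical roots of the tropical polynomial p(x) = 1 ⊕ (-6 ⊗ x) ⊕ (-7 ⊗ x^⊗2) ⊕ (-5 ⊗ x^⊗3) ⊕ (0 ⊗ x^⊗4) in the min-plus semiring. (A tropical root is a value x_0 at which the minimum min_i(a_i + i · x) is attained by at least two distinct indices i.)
Roots: {-5, -2, 1, 7}

Each tropical root is a break point of the lower envelope of the lines y = a_i + i · x (there are 5 lines, with slopes 0, 1, ..., 4). Only the lines that attain the minimum somewhere contribute to roots; other lines are dominated. Here the surviving (envelope) indices are i = 4, i = 3, i = 2, i = 1, i = 0.
Intersections between consecutive envelope lines give the roots: for adjacent envelope indices i < j the intersection is x = (a_i − a_j) / (j − i). Reading off the sorted break points: {-5, -2, 1, 7}.
Verification: at each break x_0, at least two indices attain the minimum of min_i(a_i + i · x_0).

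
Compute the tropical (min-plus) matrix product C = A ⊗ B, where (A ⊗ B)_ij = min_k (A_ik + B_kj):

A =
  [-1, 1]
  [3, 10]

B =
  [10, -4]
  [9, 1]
A ⊗ B =
  [9, -5]
  [13, -1]

Apply the min-plus product entry-by-entry:
  C[0][0] = min over k of (A[0][0] + B[0][0] = -1 + 10 = 9, A[0][1] + B[1][0] = 1 + 9 = 10) = 9 (attained at k = 0)
  C[0][1] = min over k of (A[0][0] + B[0][1] = -1 + -4 = -5, A[0][1] + B[1][1] = 1 + 1 = 2) = -5 (attained at k = 0)
  C[1][0] = min over k of (A[1][0] + B[0][0] = 3 + 10 = 13, A[1][1] + B[1][0] = 10 + 9 = 19) = 13 (attained at k = 0)
  C[1][1] = min over k of (A[1][0] + B[0][1] = 3 + -4 = -1, A[1][1] + B[1][1] = 10 + 1 = 11) = -1 (attained at k = 0)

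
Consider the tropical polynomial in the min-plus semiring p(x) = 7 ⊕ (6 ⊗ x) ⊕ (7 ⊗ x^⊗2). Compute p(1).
p(1) = 7

A tropical monomial a ⊗ x^⊗i evaluates to a + i · x. Evaluating each term at x = 1:
  Term 0 contributes 7 + 0 · 1 = 7
  Term 1 contributes 6 + 1 · 1 = 7
  Term 2 contributes 7 + 2 · 1 = 9
p(1) = ⊕ of these = min[7, 7, 9] = 7.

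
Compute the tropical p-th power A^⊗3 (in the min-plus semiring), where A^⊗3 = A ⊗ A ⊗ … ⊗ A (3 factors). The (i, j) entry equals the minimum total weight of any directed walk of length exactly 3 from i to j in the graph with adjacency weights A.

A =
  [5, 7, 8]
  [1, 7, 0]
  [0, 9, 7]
A^⊗3 =
  [7, 15, 12]
  [5, 7, 8]
  [8, 12, 7]

Each entry (A^⊗3)_ij equals the minimum over all length-3 walks i = v_0 → v_1 → … → v_3 = j of Σ_t A[v_t][v_{t+1}]. For example, for (i, j) = (0, 2) we minimise over 9 possible intermediate vertex sequences; the minimum is 12, attained along the walk 0 → 0 → 1 → 2.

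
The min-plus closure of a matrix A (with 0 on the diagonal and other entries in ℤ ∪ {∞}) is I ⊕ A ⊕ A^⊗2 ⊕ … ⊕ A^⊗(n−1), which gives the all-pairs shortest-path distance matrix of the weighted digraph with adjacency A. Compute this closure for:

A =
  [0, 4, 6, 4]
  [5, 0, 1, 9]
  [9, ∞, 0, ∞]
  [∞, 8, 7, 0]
Closure =
  [0, 4, 5, 4]
  [5, 0, 1, 9]
  [9, 13, 0, 13]
  [13, 8, 7, 0]

This is the Floyd-Warshall all-pairs shortest-path computation. For each intermediate vertex k = 0, 1, …, 3, update dist[i][j] ← min(dist[i][j], dist[i][k] + dist[k][j]). The final matrix gives, for each (i, j), the minimum total weight of any directed path from i to j (possibly empty when i = j).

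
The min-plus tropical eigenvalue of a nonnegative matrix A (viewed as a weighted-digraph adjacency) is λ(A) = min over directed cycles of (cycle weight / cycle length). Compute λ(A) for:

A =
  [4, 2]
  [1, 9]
λ(A) = 3/2

Enumerate directed cycles and compute their means (weight / length). Sample:
  cycle 0 → 0: weight = 4, length = 1, mean = 4/1 ≈ 4.000
  cycle 1 → 1: weight = 9, length = 1, mean = 9/1 ≈ 9.000
  cycle 0 → 1 → 0: weight = 3, length = 2, mean = 3/2 ≈ 1.500
  cycle 1 → 0 → 1: weight = 3, length = 2, mean = 3/2 ≈ 1.500
Minimum mean = 1.500, attained e.g. along the cycle 0 → 1 → 0 with weight 3 and length 2. So λ(A) = 3/2 = 3/2.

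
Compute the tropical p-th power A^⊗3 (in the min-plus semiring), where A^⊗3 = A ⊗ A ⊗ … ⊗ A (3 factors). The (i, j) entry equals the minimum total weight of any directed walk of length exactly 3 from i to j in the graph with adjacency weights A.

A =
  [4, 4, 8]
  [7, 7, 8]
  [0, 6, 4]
A^⊗3 =
  [12, 12, 16]
  [12, 12, 16]
  [8, 8, 12]

Each entry (A^⊗3)_ij equals the minimum over all length-3 walks i = v_0 → v_1 → … → v_3 = j of Σ_t A[v_t][v_{t+1}]. For example, for (i, j) = (0, 2) we minimise over 9 possible intermediate vertex sequences; the minimum is 16, attained along the walk 0 → 0 → 0 → 2.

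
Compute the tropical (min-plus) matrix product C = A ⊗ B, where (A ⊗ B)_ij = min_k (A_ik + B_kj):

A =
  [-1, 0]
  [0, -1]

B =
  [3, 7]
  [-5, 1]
A ⊗ B =
  [-5, 1]
  [-6, 0]

Apply the min-plus product entry-by-entry:
  C[0][0] = min over k of (A[0][0] + B[0][0] = -1 + 3 = 2, A[0][1] + B[1][0] = 0 + -5 = -5) = -5 (attained at k = 1)
  C[0][1] = min over k of (A[0][0] + B[0][1] = -1 + 7 = 6, A[0][1] + B[1][1] = 0 + 1 = 1) = 1 (attained at k = 1)
  C[1][0] = min over k of (A[1][0] + B[0][0] = 0 + 3 = 3, A[1][1] + B[1][0] = -1 + -5 = -6) = -6 (attained at k = 1)
  C[1][1] = min over k of (A[1][0] + B[0][1] = 0 + 7 = 7, A[1][1] + B[1][1] = -1 + 1 = 0) = 0 (attained at k = 1)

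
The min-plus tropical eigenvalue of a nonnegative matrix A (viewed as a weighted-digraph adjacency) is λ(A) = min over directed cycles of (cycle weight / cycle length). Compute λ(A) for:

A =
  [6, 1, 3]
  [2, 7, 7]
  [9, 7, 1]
λ(A) = 1

Enumerate directed cycles and compute their means (weight / length). Sample:
  cycle 0 → 0: weight = 6, length = 1, mean = 6/1 ≈ 6.000
  cycle 1 → 1: weight = 7, length = 1, mean = 7/1 ≈ 7.000
  cycle 2 → 2: weight = 1, length = 1, mean = 1/1 ≈ 1.000
  cycle 0 → 1 → 0: weight = 3, length = 2, mean = 3/2 ≈ 1.500
  cycle 0 → 2 → 0: weight = 12, length = 2, mean = 12/2 ≈ 6.000
  cycle 1 → 0 → 1: weight = 3, length = 2, mean = 3/2 ≈ 1.500
Minimum mean = 1.000, attained e.g. along the cycle 2 → 2 with weight 1 and length 1. So λ(A) = 1/1 = 1.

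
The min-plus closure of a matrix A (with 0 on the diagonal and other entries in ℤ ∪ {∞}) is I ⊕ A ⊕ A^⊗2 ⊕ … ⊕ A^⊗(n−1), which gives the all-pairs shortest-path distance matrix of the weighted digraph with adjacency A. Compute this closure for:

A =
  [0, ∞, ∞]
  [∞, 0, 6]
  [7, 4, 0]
Closure =
  [0, ∞, ∞]
  [13, 0, 6]
  [7, 4, 0]

This is the Floyd-Warshall all-pairs shortest-path computation. For each intermediate vertex k = 0, 1, …, 2, update dist[i][j] ← min(dist[i][j], dist[i][k] + dist[k][j]). The final matrix gives, for each (i, j), the minimum total weight of any directed path from i to j (possibly empty when i = j).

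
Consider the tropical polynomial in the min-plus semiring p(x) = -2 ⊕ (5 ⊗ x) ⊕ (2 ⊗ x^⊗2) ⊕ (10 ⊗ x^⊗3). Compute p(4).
p(4) = -2

A tropical monomial a ⊗ x^⊗i evaluates to a + i · x. Evaluating each term at x = 4:
  Term 0 contributes -2 + 0 · 4 = -2
  Term 1 contributes 5 + 1 · 4 = 9
  Term 2 contributes 2 + 2 · 4 = 10
  Term 3 contributes 10 + 3 · 4 = 22
p(4) = ⊕ of these = min[-2, 9, 10, 22] = -2.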